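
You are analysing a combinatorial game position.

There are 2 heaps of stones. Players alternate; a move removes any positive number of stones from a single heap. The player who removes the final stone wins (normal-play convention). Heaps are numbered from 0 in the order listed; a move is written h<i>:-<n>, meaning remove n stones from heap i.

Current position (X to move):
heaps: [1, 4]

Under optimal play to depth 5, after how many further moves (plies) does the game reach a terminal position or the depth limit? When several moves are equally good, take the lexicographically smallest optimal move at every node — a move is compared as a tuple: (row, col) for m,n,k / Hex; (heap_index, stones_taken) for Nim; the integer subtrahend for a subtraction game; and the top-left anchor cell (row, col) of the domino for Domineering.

PV length from [(1,4)]: 3 plies

[(1,4)] X move#1: h0:-1:-1/(0,4), h1:-1:-1/(1,3), h1:-2:-1/(1,2), h1:-3:+1/(1,1)*, h1:-4:-1/(1,0)
[(1,1)] O move#2: h0:-1:-1/(0,1)*, h1:-1:-1/(1,0)
[(0,1)] X move#3: h1:-1:+1/(0,0)*
[(0,0)] end (terminal -1, O#4); searched (1,4) to 5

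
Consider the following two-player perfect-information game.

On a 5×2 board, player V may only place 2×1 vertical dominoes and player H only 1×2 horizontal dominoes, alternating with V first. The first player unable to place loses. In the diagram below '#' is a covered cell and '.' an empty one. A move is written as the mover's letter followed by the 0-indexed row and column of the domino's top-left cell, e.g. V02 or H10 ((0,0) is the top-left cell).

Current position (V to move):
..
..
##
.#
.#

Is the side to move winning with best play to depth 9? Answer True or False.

ply 1, V at ../../##/.#/.# | V00=+1→#./#./##/.#/.#*; V01=+1→.#/.#/##/.#/.#; V30=-1→../../##/##/##
ply 2: #./#./##/.#/.# is terminal -1 (H); from ../../##/.#/.# depth 9

V winning at [../../##/.#/.#]: True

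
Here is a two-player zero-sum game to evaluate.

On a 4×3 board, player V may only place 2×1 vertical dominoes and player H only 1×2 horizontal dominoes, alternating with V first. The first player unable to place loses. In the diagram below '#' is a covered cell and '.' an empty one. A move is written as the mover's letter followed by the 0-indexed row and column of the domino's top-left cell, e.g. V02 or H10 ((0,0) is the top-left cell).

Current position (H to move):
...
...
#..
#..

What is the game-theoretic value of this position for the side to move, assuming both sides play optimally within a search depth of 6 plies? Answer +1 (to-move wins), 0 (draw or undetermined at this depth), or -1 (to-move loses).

value(.../.../#../#.., H) = -1

p1 H@[.../.../#../#..]: H00[##./.../#../#..]-1* H01[.##/.../#../#..]-1 H10[.../##./#../#..]-1 H11[.../.##/#../#..]-1 H21[.../.../###/#..]-1 H31[.../.../#../###]-1
p2 V@[##./.../#../#..]: V02[###/..#/#../#..]-1 V11[##./.#./##./#..]+1* V12[##./..#/#.#/#..]+1 V21[##./.../##./##.]+1 V22[##./.../#.#/#.#]+1
p3 H@[##./.#./##./#..]: H31[##./.#./##./###]-1*
p4 V@[##./.#./##./###]: V02[###/.##/##./###]+1* V12[##./.##/###/###]+1
p5 H@[###/.##/##./###] terminal -1; root [.../.../#../#..] d6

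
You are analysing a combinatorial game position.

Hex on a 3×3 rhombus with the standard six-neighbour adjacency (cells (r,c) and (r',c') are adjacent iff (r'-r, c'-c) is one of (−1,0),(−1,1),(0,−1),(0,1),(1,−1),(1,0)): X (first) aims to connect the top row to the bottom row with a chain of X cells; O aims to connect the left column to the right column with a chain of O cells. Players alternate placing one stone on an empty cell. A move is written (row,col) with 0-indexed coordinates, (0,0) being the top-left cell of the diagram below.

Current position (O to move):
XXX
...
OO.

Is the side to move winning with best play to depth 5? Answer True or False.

O winning at [XXX/.../OO.]: True

[XXX/.../OO.] O move#1: (1,0):+1/XXX/O../OO.*, (1,1):+1/XXX/.O./OO., (1,2):+1/XXX/..O/OO., (2,2):+1/XXX/.../OOO
[XXX/O../OO.] X move#2: (1,1):-1/XXX/OX./OO.*, (1,2):-1/XXX/O.X/OO., (2,2):-1/XXX/O../OOX
[XXX/OX./OO.] O move#3: (1,2):+1/XXX/OXO/OO.*, (2,2):+1/XXX/OX./OOO
[XXX/OXO/OO.] end (terminal -1, X#4); searched XXX/.../OO. to 5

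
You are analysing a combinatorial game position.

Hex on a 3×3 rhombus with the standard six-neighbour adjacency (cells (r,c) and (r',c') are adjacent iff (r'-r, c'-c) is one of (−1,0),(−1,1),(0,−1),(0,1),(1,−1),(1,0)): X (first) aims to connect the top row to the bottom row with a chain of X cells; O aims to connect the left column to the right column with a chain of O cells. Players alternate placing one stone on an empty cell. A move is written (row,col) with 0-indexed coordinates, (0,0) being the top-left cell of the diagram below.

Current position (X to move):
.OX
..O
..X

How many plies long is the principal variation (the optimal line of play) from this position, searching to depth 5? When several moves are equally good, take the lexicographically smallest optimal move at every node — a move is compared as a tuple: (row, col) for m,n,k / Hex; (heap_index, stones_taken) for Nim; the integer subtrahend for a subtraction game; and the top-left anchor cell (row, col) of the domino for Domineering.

PV length from [.OX/..O/..X]: 5 plies

p1 X@[.OX/..O/..X]: (0,0)[XOX/..O/..X]-1 (1,0)[.OX/X.O/..X]-1 (1,1)[.OX/.XO/..X]+1* (2,0)[.OX/..O/X.X]-1 (2,1)[.OX/..O/.XX]-1
p2 O@[.OX/.XO/..X]: (0,0)[OOX/.XO/..X]-1* (1,0)[.OX/OXO/..X]-1 (2,0)[.OX/.XO/O.X]-1 (2,1)[.OX/.XO/.OX]-1
p3 X@[OOX/.XO/..X]: (1,0)[OOX/XXO/..X]+1* (2,0)[OOX/.XO/X.X]+1 (2,1)[OOX/.XO/.XX]+1
p4 O@[OOX/XXO/..X]: (2,0)[OOX/XXO/O.X]-1* (2,1)[OOX/XXO/.OX]-1
p5 X@[OOX/XXO/O.X]: (2,1)[OOX/XXO/OXX]+1*
p6 O@[OOX/XXO/OXX] terminal -1; root [.OX/..O/..X] d5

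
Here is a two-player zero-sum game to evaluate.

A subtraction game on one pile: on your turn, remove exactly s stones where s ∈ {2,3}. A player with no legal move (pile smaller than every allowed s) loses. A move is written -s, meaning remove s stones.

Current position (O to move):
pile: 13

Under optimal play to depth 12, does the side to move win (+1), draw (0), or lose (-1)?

value(13, O) = +1

p1 O@[13]: -2[11]+1* -3[10]+1
p2 X@[11]: -2[9]-1* -3[8]-1
p3 O@[9]: -2[7]-1 -3[6]+1*
p4 X@[6]: -2[4]-1* -3[3]-1
p5 O@[4]: -2[2]-1 -3[1]+1*
p6 X@[1] terminal -1; root [13] d12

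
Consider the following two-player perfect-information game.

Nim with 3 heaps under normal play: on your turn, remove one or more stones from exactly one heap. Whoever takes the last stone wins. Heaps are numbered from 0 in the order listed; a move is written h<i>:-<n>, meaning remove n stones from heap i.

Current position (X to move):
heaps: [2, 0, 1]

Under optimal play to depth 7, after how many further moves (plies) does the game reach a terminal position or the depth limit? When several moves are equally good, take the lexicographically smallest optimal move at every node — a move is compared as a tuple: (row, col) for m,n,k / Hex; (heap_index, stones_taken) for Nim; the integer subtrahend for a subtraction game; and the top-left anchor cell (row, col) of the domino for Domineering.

PV length from [(2,0,1)]: 3 plies

p1 X@[(2,0,1)]: h0:-1[(1,0,1)]+1* h0:-2[(0,0,1)]-1 h2:-1[(2,0,0)]-1
p2 O@[(1,0,1)]: h0:-1[(0,0,1)]-1* h2:-1[(1,0,0)]-1
p3 X@[(0,0,1)]: h2:-1[(0,0,0)]+1*
p4 O@[(0,0,0)] terminal -1; root [(2,0,1)] d7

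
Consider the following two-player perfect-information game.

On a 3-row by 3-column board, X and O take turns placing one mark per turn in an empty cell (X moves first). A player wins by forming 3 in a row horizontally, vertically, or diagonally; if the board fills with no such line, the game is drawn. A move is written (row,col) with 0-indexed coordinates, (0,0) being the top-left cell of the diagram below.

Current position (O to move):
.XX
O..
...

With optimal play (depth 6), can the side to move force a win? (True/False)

[.XX/O../...] O move#1: (0,0):+1/OXX/O../...*, (1,1):-1/.XX/OO./..., (1,2):-1/.XX/O.O/..., (2,0):-1/.XX/O../O.., (2,1):-1/.XX/O../.O., (2,2):-1/.XX/O../..O
[OXX/O../...] X move#2: (1,1):-1/OXX/OX./...*, (1,2):-1/OXX/O.X/..., (2,0):-1/OXX/O../X.., (2,1):-1/OXX/O../.X., (2,2):-1/OXX/O../..X
[OXX/OX./...] O move#3: (1,2):-1/OXX/OXO/..., (2,0):+1/OXX/OX./O..*, (2,1):-1/OXX/OX./.O., (2,2):-1/OXX/OX./..O
[OXX/OX./O..] end (terminal -1, X#4); searched .XX/O../... to 6

O winning at [.XX/O../...]: True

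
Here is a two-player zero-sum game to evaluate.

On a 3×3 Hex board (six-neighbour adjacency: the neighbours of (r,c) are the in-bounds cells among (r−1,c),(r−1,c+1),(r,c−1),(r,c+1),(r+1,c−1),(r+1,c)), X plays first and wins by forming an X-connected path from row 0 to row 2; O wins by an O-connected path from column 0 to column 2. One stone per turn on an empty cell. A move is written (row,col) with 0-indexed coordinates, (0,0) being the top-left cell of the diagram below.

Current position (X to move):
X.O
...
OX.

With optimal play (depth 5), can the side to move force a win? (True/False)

p1 X@[X.O/.../OX.]: (0,1)[XXO/.../OX.]-1 (1,0)[X.O/X../OX.]-1 (1,1)[X.O/.X./OX.]+1* (1,2)[X.O/..X/OX.]-1 (2,2)[X.O/.../OXX]-1
p2 O@[X.O/.X./OX.]: (0,1)[XOO/.X./OX.]-1* (1,0)[X.O/OX./OX.]-1 (1,2)[X.O/.XO/OX.]-1 (2,2)[X.O/.X./OXO]-1
p3 X@[XOO/.X./OX.]: (1,0)[XOO/XX./OX.]+1* (1,2)[XOO/.XX/OX.]-1 (2,2)[XOO/.X./OXX]-1
p4 O@[XOO/XX./OX.] terminal -1; root [X.O/.../OX.] d5

X winning at [X.O/.../OX.]: True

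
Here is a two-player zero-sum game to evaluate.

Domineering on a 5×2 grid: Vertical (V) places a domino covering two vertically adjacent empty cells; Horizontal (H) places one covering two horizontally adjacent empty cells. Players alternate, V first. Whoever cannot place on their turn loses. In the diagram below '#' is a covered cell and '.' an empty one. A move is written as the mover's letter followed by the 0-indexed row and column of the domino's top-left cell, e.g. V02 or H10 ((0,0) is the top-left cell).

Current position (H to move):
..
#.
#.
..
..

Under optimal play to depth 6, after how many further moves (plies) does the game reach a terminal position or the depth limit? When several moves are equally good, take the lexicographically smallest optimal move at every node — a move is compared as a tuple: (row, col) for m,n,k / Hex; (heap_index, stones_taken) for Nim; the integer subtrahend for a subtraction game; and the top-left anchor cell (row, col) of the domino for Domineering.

[../#./#./../..] H move#1: H00:-1/##/#./#./../.., H30:+1/../#./#./##/..*, H40:+1/../#./#./../##
[../#./#./##/..] V move#2: V01:-1/.#/##/#./##/..*, V11:-1/../##/##/##/..
[.#/##/#./##/..] H move#3: H40:+1/.#/##/#./##/##*
[.#/##/#./##/##] end (terminal -1, V#4); searched ../#./#./../.. to 6

PV length from [../#./#./../..]: 3 plies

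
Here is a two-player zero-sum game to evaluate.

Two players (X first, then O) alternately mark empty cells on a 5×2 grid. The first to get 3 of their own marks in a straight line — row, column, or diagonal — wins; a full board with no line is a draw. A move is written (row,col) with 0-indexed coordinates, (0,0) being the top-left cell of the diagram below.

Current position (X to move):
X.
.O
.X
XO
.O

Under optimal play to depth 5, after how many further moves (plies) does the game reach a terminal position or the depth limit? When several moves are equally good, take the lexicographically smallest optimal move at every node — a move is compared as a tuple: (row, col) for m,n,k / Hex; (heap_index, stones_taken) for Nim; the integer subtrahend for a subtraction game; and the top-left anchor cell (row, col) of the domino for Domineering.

PV length from [X./.O/.X/XO/.O]: 3 plies

p1 X@[X./.O/.X/XO/.O]: (0,1)[XX/.O/.X/XO/.O]+0 (1,0)[X./XO/.X/XO/.O]+0 (2,0)[X./.O/XX/XO/.O]+1* (4,0)[X./.O/.X/XO/XO]+0
p2 O@[X./.O/XX/XO/.O]: (0,1)[XO/.O/XX/XO/.O]-1* (1,0)[X./OO/XX/XO/.O]-1 (4,0)[X./.O/XX/XO/OO]-1
p3 X@[XO/.O/XX/XO/.O]: (1,0)[XO/XO/XX/XO/.O]+1* (4,0)[XO/.O/XX/XO/XO]+1
p4 O@[XO/XO/XX/XO/.O] terminal -1; root [X./.O/.X/XO/.O] d5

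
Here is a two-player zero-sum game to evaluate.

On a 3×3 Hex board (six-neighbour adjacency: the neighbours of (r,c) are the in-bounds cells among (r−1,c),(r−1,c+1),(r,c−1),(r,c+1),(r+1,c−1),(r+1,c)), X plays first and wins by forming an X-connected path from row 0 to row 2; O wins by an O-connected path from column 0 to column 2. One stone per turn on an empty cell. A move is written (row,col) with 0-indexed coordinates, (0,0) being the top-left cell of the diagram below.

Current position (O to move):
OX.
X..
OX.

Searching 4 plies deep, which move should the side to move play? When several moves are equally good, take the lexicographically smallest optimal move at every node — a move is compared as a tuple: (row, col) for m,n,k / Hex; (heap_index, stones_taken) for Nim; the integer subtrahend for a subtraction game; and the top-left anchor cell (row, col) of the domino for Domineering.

p1 O@[OX./X../OX.]: (0,2)[OXO/X../OX.]-1 (1,1)[OX./XO./OX.]+1* (1,2)[OX./X.O/OX.]-1 (2,2)[OX./X../OXO]-1
p2 X@[OX./XO./OX.]: (0,2)[OXX/XO./OX.]-1* (1,2)[OX./XOX/OX.]-1 (2,2)[OX./XO./OXX]-1
p3 O@[OXX/XO./OX.]: (1,2)[OXX/XOO/OX.]+1* (2,2)[OXX/XO./OXO]-1
p4 X@[OXX/XOO/OX.] terminal -1; root [OX./X../OX.] d4

O's best at [OX./X../OX.]: (1,1)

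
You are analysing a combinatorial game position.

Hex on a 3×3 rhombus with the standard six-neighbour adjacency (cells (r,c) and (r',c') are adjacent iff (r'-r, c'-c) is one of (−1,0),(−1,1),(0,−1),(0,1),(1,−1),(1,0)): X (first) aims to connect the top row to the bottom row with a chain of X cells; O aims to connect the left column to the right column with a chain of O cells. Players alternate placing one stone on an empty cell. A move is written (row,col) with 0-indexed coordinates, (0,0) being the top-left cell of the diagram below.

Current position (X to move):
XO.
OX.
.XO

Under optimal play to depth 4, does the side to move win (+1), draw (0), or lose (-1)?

p1 X@[XO./OX./.XO]: (0,2)[XOX/OX./.XO]+1* (1,2)[XO./OXX/.XO]-1 (2,0)[XO./OX./XXO]-1
p2 O@[XOX/OX./.XO] terminal -1; root [XO./OX./.XO] d4

value(XO./OX./.XO, X) = +1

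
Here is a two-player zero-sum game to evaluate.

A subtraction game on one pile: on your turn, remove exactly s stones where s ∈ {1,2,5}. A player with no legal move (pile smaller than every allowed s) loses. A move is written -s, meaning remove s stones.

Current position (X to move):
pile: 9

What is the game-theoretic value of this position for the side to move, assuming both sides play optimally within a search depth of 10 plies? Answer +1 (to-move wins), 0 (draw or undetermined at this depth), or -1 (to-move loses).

value(9, X) = -1

p1 X@[9]: -1[8]-1* -2[7]-1 -5[4]-1
p2 O@[8]: -1[7]-1 -2[6]+1* -5[3]+1
p3 X@[6]: -1[5]-1* -2[4]-1 -5[1]-1
p4 O@[5]: -1[4]-1 -2[3]+1* -5[0]+1
p5 X@[3]: -1[2]-1* -2[1]-1
p6 O@[2]: -1[1]-1 -2[0]+1*
p7 X@[0] terminal -1; root [9] d10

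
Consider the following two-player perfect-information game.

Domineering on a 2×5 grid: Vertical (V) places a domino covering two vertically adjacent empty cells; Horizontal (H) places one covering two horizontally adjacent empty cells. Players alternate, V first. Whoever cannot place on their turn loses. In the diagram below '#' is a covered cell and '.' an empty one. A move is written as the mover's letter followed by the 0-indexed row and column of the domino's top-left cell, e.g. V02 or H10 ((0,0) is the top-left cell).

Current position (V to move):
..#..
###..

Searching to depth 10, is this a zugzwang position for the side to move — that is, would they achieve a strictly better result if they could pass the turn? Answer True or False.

p1 V@[..#../###..]: V03[..##./####.]+1* V04[..#.#/###.#]+1
p2 H@[..##./####.]: H00[####./####.]-1*
p3 V@[####./####.]: V04[#####/#####]+1*
p4 H@[#####/#####] terminal -1; root [..#../###..] d10
suppose V passes — search the same position with H to move:
pass> p1 H@[..#../###..]: H00[###../###..]-1 H03[..###/###..]+1* H13[..#../#####]+1
pass> p2 V@[..###/###..] terminal -1; root [..#../###..] d10
for V: play +1, pass -1

zugzwang(..#../###.., V) = False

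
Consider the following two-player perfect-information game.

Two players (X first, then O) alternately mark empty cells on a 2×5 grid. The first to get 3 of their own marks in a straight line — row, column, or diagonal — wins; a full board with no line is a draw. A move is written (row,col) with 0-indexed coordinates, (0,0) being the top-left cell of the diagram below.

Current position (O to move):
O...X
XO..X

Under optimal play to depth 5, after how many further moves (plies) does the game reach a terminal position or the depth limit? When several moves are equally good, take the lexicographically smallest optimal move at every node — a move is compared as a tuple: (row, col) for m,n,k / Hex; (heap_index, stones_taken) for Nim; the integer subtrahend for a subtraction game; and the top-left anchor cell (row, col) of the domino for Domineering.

ply 1, O at O...X/XO..X | (0,1)=+0→OO..X/XO..X*; (0,2)=+0→O.O.X/XO..X; (0,3)=+0→O..OX/XO..X; (1,2)=+0→O...X/XOO.X; (1,3)=+0→O...X/XO.OX
ply 2, X at OO..X/XO..X | (0,2)=+0→OOX.X/XO..X*; (0,3)=-1→OO.XX/XO..X; (1,2)=-1→OO..X/XOX.X; (1,3)=-1→OO..X/XO.XX
ply 3, O at OOX.X/XO..X | (0,3)=+0→OOXOX/XO..X*; (1,2)=-1→OOX.X/XOO.X; (1,3)=-1→OOX.X/XO.OX
ply 4, X at OOXOX/XO..X | (1,2)=+0→OOXOX/XOX.X*; (1,3)=+0→OOXOX/XO.XX
ply 5, O at OOXOX/XOX.X | (1,3)=+0→OOXOX/XOXOX*
ply 6: OOXOX/XOXOX is terminal +0 (X); from O...X/XO..X depth 5

PV length from [O...X/XO..X]: 5 plies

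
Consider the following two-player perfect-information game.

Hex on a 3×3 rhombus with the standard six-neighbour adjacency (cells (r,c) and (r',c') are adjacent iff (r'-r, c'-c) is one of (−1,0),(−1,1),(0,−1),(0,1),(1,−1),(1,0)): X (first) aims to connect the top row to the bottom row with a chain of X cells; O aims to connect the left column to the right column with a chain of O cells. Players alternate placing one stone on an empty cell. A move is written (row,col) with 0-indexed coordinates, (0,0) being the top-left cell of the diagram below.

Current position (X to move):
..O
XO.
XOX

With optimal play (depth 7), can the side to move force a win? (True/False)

X winning at [..O/XO./XOX]: True

ply 1, X at ..O/XO./XOX | (0,0)=+1→X.O/XO./XOX*; (0,1)=+1→.XO/XO./XOX; (1,2)=+1→..O/XOX/XOX
ply 2: X.O/XO./XOX is terminal -1 (O); from ..O/XO./XOX depth 7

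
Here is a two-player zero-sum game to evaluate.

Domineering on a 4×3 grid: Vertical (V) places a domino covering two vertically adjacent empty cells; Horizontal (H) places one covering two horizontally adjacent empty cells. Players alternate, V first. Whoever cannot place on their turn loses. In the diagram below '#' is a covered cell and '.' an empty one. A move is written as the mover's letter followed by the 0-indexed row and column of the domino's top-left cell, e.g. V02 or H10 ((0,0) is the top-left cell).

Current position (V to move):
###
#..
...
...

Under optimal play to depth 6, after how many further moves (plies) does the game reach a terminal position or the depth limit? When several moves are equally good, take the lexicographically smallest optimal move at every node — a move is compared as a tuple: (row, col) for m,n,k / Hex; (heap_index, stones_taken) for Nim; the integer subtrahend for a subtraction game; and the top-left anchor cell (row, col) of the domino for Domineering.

ply 1, V at ###/#../.../... | V11=+1→###/##./.#./...*; V12=-1→###/#.#/..#/...; V20=-1→###/#../#../#..; V21=+1→###/#../.#./.#.; V22=-1→###/#../..#/..#
ply 2, H at ###/##./.#./... | H30=-1→###/##./.#./##.*; H31=-1→###/##./.#./.##
ply 3, V at ###/##./.#./##. | V12=+1→###/###/.##/##.*; V22=+1→###/##./.##/###
ply 4: ###/###/.##/##. is terminal -1 (H); from ###/#../.../... depth 6

PV length from [###/#../.../...]: 3 plies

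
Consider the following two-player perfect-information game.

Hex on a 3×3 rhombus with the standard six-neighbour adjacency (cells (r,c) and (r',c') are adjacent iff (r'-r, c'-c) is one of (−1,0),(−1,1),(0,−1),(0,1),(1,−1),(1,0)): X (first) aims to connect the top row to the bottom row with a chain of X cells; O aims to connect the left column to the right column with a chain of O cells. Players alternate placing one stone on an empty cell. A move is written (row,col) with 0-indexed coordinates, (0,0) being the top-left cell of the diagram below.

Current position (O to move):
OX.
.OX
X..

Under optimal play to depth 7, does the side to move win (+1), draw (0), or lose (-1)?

value(OX./.OX/X.., O) = -1

[OX./.OX/X..] O move#1: (0,2):-1/OXO/.OX/X..*, (1,0):-1/OX./OOX/X.., (2,1):-1/OX./.OX/XO., (2,2):-1/OX./.OX/X.O
[OXO/.OX/X..] X move#2: (1,0):+1/OXO/XOX/X..*, (2,1):-1/OXO/.OX/XX., (2,2):-1/OXO/.OX/X.X
[OXO/XOX/X..] end (terminal -1, O#3); searched OX./.OX/X.. to 7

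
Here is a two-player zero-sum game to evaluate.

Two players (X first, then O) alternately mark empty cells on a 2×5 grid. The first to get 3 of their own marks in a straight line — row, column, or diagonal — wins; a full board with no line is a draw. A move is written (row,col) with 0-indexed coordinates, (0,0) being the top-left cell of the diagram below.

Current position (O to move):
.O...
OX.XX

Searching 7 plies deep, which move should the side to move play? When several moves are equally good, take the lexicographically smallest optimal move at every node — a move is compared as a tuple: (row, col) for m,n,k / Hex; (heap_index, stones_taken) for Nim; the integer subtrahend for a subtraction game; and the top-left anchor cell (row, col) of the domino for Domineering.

O's best at [.O.../OX.XX]: (1,2)

ply 1, O at .O.../OX.XX | (0,0)=-1→OO.../OX.XX; (0,2)=-1→.OO../OX.XX; (0,3)=-1→.O.O./OX.XX; (0,4)=-1→.O..O/OX.XX; (1,2)=+0→.O.../OXOXX*
ply 2, X at .O.../OXOXX | (0,0)=+0→XO.../OXOXX*; (0,2)=+0→.OX../OXOXX; (0,3)=+0→.O.X./OXOXX; (0,4)=-1→.O..X/OXOXX
ply 3, O at XO.../OXOXX | (0,2)=+0→XOO../OXOXX*; (0,3)=+0→XO.O./OXOXX; (0,4)=+0→XO..O/OXOXX
ply 4, X at XOO../OXOXX | (0,3)=+0→XOOX./OXOXX*; (0,4)=-1→XOO.X/OXOXX
ply 5, O at XOOX./OXOXX | (0,4)=+0→XOOXO/OXOXX*
ply 6: XOOXO/OXOXX is terminal +0 (X); from .O.../OX.XX depth 7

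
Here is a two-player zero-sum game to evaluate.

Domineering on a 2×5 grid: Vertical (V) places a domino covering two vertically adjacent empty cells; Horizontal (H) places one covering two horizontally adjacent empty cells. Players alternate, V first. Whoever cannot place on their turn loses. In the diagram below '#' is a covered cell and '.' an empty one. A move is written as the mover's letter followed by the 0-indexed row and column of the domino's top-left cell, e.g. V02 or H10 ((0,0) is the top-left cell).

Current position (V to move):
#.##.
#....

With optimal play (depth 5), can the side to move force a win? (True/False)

[#.##./#....] V move#1: V01:-1/####./##...*, V04:-1/#.###/#...#
[####./##...] H move#2: H12:-1/####./####., H13:+1/####./##.##*
[####./##.##] end (terminal -1, V#3); searched #.##./#.... to 5

V winning at [#.##./#....]: False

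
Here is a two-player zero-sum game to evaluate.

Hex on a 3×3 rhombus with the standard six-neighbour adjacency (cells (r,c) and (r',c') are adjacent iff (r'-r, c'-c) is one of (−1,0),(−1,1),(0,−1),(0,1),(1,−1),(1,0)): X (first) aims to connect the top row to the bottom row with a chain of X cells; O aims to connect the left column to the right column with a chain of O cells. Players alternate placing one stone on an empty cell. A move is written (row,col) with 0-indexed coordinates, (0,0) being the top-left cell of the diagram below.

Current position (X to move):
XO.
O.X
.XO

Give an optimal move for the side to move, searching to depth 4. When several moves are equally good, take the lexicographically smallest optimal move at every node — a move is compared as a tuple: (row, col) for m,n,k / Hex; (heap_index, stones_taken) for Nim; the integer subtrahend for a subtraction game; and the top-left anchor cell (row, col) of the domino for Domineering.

X's best at [XO./O.X/.XO]: (0,2)

[XO./O.X/.XO] X move#1: (0,2):+1/XOX/O.X/.XO*, (1,1):-1/XO./OXX/.XO, (2,0):-1/XO./O.X/XXO
[XOX/O.X/.XO] end (terminal -1, O#2); searched XO./O.X/.XO to 4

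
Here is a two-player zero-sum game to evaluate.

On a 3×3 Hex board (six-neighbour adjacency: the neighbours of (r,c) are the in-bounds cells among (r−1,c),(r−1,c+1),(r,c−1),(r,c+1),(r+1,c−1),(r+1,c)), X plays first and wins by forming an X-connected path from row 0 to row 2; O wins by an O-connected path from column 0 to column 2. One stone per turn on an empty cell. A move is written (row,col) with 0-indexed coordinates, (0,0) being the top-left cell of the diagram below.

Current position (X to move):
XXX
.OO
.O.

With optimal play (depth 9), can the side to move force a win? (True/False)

[XXX/.OO/.O.] X move#1: (1,0):-1/XXX/XOO/.O.*, (2,0):-1/XXX/.OO/XO., (2,2):-1/XXX/.OO/.OX
[XXX/XOO/.O.] O move#2: (2,0):+1/XXX/XOO/OO.*, (2,2):-1/XXX/XOO/.OO
[XXX/XOO/OO.] end (terminal -1, X#3); searched XXX/.OO/.O. to 9

X winning at [XXX/.OO/.O.]: False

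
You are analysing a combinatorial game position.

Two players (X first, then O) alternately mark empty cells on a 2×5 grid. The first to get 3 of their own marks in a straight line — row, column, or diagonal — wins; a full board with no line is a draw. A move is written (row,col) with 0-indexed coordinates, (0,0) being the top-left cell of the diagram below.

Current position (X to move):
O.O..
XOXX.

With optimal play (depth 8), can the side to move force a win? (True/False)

X winning at [O.O../XOXX.]: True

p1 X@[O.O../XOXX.]: (0,1)[OXO../XOXX.]+0 (0,3)[O.OX./XOXX.]-1 (0,4)[O.O.X/XOXX.]-1 (1,4)[O.O../XOXXX]+1*
p2 O@[O.O../XOXXX] terminal -1; root [O.O../XOXX.] d8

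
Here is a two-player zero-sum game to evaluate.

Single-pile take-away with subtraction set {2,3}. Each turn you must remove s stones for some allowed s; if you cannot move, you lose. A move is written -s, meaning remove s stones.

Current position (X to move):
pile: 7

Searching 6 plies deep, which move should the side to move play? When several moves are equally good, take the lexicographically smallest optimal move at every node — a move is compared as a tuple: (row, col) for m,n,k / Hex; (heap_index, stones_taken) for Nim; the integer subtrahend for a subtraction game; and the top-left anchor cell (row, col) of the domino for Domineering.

X's best at [7]: -2

ply 1, X at 7 | -2=+1→5*; -3=-1→4
ply 2, O at 5 | -2=-1→3*; -3=-1→2
ply 3, X at 3 | -2=+1→1*; -3=+1→0
ply 4: 1 is terminal -1 (O); from 7 depth 6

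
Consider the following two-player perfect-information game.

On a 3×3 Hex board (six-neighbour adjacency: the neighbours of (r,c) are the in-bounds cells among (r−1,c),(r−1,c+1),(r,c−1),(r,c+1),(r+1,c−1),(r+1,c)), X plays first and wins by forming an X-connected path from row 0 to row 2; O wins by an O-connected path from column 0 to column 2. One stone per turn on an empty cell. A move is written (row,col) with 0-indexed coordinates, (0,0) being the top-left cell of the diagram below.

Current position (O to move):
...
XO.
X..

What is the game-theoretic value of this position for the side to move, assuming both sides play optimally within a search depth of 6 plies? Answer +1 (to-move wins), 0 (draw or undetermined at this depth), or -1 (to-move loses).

[.../XO./X..] O move#1: (0,0):-1/O../XO./X..*, (0,1):-1/.O./XO./X.., (0,2):-1/..O/XO./X.., (1,2):-1/.../XOO/X.., (2,1):-1/.../XO./XO., (2,2):-1/.../XO./X.O
[O../XO./X..] X move#2: (0,1):+1/OX./XO./X..*, (0,2):+1/O.X/XO./X.., (1,2):+1/O../XOX/X.., (2,1):-1/O../XO./XX., (2,2):-1/O../XO./X.X
[OX./XO./X..] end (terminal -1, O#3); searched .../XO./X.. to 6

value(.../XO./X.., O) = -1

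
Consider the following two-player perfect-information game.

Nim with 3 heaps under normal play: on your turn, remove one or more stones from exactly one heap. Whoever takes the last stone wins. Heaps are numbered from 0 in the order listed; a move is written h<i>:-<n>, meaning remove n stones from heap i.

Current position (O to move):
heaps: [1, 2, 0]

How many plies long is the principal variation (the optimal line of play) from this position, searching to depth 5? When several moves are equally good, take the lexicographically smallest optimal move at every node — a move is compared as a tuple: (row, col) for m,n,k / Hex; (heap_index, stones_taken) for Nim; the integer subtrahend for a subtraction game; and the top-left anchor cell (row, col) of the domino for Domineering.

p1 O@[(1,2,0)]: h0:-1[(0,2,0)]-1 h1:-1[(1,1,0)]+1* h1:-2[(1,0,0)]-1
p2 X@[(1,1,0)]: h0:-1[(0,1,0)]-1* h1:-1[(1,0,0)]-1
p3 O@[(0,1,0)]: h1:-1[(0,0,0)]+1*
p4 X@[(0,0,0)] terminal -1; root [(1,2,0)] d5

PV length from [(1,2,0)]: 3 plies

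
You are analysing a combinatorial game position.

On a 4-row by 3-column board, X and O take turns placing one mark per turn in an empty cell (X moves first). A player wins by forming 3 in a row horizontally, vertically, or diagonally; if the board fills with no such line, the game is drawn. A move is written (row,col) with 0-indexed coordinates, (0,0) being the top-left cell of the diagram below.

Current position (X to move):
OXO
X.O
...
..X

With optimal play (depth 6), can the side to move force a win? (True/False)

X winning at [OXO/X.O/.../..X]: True

ply 1, X at OXO/X.O/.../..X | (1,1)=-1→OXO/XXO/.../..X; (2,0)=-1→OXO/X.O/X../..X; (2,1)=+1→OXO/X.O/.X./..X*; (2,2)=+1→OXO/X.O/..X/..X; (3,0)=-1→OXO/X.O/.../X.X; (3,1)=-1→OXO/X.O/.../.XX
ply 2: OXO/X.O/.X./..X is terminal -1 (O); from OXO/X.O/.../..X depth 6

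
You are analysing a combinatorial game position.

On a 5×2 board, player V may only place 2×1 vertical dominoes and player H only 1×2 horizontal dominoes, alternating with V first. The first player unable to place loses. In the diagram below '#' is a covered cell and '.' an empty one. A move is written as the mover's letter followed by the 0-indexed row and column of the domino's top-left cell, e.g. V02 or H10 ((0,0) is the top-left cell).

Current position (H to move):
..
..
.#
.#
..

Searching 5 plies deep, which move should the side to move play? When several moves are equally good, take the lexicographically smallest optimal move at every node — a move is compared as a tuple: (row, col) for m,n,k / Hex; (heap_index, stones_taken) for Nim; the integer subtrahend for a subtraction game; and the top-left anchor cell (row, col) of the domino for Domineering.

[../../.#/.#/..] H move#1: H00:+1/##/../.#/.#/..*, H10:+1/../##/.#/.#/.., H40:-1/../../.#/.#/##
[##/../.#/.#/..] V move#2: V10:-1/##/#./##/.#/..*, V20:-1/##/../##/##/.., V30:-1/##/../.#/##/#.
[##/#./##/.#/..] H move#3: H40:+1/##/#./##/.#/##*
[##/#./##/.#/##] end (terminal -1, V#4); searched ../../.#/.#/.. to 5

H's best at [../../.#/.#/..]: H00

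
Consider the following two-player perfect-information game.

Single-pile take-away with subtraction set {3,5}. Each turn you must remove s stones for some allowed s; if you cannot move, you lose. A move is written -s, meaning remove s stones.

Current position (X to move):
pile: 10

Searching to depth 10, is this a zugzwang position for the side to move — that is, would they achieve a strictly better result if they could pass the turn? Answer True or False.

[10] X move#1: -3:-1/7*, -5:-1/5
[7] O move#2: -3:-1/4, -5:+1/2*
[2] end (terminal -1, X#3); searched 10 to 10
suppose X passes — search the same position with O to move:
pass> [10] O move#1: -3:-1/7*, -5:-1/5
pass> [7] X move#2: -3:-1/4, -5:+1/2*
pass> [2] end (terminal -1, O#3); searched 10 to 10
for X: play -1, pass +1

zugzwang(10, X) = True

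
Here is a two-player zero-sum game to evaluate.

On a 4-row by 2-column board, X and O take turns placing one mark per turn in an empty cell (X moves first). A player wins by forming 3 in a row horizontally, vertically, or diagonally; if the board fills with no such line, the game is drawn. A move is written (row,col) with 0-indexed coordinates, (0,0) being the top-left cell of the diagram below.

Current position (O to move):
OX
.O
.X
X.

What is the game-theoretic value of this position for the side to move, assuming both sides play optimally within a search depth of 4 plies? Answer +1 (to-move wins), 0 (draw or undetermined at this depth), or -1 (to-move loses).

p1 O@[OX/.O/.X/X.]: (1,0)[OX/OO/.X/X.]+0* (2,0)[OX/.O/OX/X.]+0 (3,1)[OX/.O/.X/XO]+0
p2 X@[OX/OO/.X/X.]: (2,0)[OX/OO/XX/X.]+0* (3,1)[OX/OO/.X/XX]-1
p3 O@[OX/OO/XX/X.]: (3,1)[OX/OO/XX/XO]+0*
p4 X@[OX/OO/XX/XO] terminal +0; root [OX/.O/.X/X.] d4

value(OX/.O/.X/X., O) = 0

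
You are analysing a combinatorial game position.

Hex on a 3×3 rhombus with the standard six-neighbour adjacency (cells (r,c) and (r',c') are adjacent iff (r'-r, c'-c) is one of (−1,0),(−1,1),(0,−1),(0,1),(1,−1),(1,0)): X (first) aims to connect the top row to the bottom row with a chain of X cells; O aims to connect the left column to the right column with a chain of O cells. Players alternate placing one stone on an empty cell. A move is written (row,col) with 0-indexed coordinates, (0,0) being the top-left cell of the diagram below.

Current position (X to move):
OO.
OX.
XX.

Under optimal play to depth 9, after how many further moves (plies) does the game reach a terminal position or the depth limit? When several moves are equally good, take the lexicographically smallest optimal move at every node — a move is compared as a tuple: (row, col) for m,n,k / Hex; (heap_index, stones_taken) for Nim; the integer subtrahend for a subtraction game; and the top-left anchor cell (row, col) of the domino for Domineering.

[OO./OX./XX.] X move#1: (0,2):+1/OOX/OX./XX.*, (1,2):-1/OO./OXX/XX., (2,2):-1/OO./OX./XXX
[OOX/OX./XX.] end (terminal -1, O#2); searched OO./OX./XX. to 9

PV length from [OO./OX./XX.]: 1 ply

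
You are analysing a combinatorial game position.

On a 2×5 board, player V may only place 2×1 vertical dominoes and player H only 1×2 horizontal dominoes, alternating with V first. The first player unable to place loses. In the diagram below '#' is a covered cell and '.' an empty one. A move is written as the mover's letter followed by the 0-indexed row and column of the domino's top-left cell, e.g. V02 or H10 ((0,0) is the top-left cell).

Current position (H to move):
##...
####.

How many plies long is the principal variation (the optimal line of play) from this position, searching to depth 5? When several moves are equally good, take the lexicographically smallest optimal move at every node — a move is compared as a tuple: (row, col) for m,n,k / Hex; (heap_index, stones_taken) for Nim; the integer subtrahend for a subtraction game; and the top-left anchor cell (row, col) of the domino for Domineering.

ply 1, H at ##.../####. | H02=-1→####./####.; H03=+1→##.##/####.*
ply 2: ##.##/####. is terminal -1 (V); from ##.../####. depth 5

PV length from [##.../####.]: 1 ply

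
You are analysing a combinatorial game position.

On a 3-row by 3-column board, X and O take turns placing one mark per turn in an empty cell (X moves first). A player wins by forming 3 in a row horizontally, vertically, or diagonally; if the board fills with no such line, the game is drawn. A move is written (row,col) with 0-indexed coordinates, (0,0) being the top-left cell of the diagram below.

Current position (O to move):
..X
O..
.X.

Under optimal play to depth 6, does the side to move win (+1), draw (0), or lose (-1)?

ply 1, O at ..X/O../.X. | (0,0)=-1→O.X/O../.X.; (0,1)=-1→.OX/O../.X.; (1,1)=+0→..X/OO./.X.*; (1,2)=-1→..X/O.O/.X.; (2,0)=-1→..X/O../OX.; (2,2)=-1→..X/O../.XO
ply 2, X at ..X/OO./.X. | (0,0)=-1→X.X/OO./.X.; (0,1)=-1→.XX/OO./.X.; (1,2)=+0→..X/OOX/.X.*; (2,0)=-1→..X/OO./XX.; (2,2)=-1→..X/OO./.XX
ply 3, O at ..X/OOX/.X. | (0,0)=-1→O.X/OOX/.X.; (0,1)=-1→.OX/OOX/.X.; (2,0)=-1→..X/OOX/OX.; (2,2)=+0→..X/OOX/.XO*
ply 4, X at ..X/OOX/.XO | (0,0)=+0→X.X/OOX/.XO*; (0,1)=-1→.XX/OOX/.XO; (2,0)=-1→..X/OOX/XXO
ply 5, O at X.X/OOX/.XO | (0,1)=+0→XOX/OOX/.XO*; (2,0)=-1→X.X/OOX/OXO
ply 6, X at XOX/OOX/.XO | (2,0)=+0→XOX/OOX/XXO*
ply 7: XOX/OOX/XXO is terminal +0 (O); from ..X/O../.X. depth 6

value(..X/O../.X., O) = 0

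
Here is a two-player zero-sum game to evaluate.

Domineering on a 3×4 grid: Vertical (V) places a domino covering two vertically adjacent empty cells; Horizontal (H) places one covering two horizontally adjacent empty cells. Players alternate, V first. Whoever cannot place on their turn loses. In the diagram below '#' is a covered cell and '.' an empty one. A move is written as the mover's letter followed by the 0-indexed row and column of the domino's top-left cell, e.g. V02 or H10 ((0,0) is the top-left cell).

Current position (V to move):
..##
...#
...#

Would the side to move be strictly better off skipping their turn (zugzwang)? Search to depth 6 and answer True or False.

zugzwang(..##/...#/...#, V) = False

ply 1, V at ..##/...#/...# | V00=-1→#.##/#..#/...#; V01=+1→.###/.#.#/...#*; V10=-1→..##/#..#/#..#; V11=+1→..##/.#.#/.#.#; V12=-1→..##/..##/..##
ply 2, H at .###/.#.#/...# | H20=-1→.###/.#.#/##.#*; H21=-1→.###/.#.#/.###
ply 3, V at .###/.#.#/##.# | V00=+1→####/##.#/##.#*; V12=+1→.###/.###/####
ply 4: ####/##.#/##.# is terminal -1 (H); from ..##/...#/...# depth 6
suppose V passes — search the same position with H to move:
pass> ply 1, H at ..##/...#/...# | H00=-1→####/...#/...#; H10=+1→..##/##.#/...#*; H11=+1→..##/.###/...#; H20=-1→..##/...#/##.#; H21=-1→..##/...#/.###
pass> ply 2, V at ..##/##.#/...# | V12=-1→..##/####/..##*
pass> ply 3, H at ..##/####/..## | H00=+1→####/####/..##*; H20=+1→..##/####/####
pass> ply 4: ####/####/..## is terminal -1 (V); from ..##/...#/...# depth 6
for V: play +1, pass -1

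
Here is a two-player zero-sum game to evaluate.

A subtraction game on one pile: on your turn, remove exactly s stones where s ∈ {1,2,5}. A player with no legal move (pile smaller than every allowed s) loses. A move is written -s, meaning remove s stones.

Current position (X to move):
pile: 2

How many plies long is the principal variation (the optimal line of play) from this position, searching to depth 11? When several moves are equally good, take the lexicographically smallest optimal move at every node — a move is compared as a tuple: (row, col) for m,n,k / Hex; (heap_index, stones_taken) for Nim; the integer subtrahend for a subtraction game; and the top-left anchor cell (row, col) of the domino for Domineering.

PV length from [2]: 1 ply

p1 X@[2]: -1[1]-1 -2[0]+1*
p2 O@[0] terminal -1; root [2] d11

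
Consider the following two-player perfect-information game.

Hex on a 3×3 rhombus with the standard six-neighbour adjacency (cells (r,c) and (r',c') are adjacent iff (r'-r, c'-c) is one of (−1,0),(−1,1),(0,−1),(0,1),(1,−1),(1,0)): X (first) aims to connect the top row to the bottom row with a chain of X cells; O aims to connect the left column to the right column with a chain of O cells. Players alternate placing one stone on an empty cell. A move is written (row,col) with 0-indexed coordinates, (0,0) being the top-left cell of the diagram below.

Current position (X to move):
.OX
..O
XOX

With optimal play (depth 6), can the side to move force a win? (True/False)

[.OX/..O/XOX] X move#1: (0,0):+1/XOX/..O/XOX*, (1,0):+1/.OX/X.O/XOX, (1,1):+1/.OX/.XO/XOX
[XOX/..O/XOX] O move#2: (1,0):-1/XOX/O.O/XOX*, (1,1):-1/XOX/.OO/XOX
[XOX/O.O/XOX] X move#3: (1,1):+1/XOX/OXO/XOX*
[XOX/OXO/XOX] end (terminal -1, O#4); searched .OX/..O/XOX to 6

X winning at [.OX/..O/XOX]: True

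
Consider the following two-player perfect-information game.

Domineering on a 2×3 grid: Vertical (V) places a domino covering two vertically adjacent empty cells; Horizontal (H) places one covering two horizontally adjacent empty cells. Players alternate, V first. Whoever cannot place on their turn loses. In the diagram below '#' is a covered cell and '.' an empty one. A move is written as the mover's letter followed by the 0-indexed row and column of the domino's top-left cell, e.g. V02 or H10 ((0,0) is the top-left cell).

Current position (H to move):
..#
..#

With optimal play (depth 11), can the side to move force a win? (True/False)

H winning at [..#/..#]: True

p1 H@[..#/..#]: H00[###/..#]+1* H10[..#/###]+1
p2 V@[###/..#] terminal -1; root [..#/..#] d11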